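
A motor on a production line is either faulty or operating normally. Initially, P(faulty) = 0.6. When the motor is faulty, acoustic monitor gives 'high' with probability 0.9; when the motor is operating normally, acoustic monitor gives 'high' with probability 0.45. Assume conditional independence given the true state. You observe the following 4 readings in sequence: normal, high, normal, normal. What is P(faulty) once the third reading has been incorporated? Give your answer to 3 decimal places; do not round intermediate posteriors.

After 'normal': P(faulty) = 0.1·0.6000 / (0.1·0.6000 + 0.55·0.4000) ≈ 0.2143
After 'high': P(faulty) = 0.9·0.2143 / (0.9·0.2143 + 0.45·0.7857) ≈ 0.3529
After 'normal': P(faulty) = 0.1·0.3529 / (0.1·0.3529 + 0.55·0.6471) ≈ 0.0902

0.090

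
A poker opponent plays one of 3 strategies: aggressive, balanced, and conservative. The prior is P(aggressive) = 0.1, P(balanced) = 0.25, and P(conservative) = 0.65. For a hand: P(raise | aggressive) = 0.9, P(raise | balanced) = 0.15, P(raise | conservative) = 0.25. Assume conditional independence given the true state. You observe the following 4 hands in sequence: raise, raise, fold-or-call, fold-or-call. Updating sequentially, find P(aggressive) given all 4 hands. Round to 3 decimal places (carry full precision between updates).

0.029

Each posterior becomes the prior for the next update.
After 'raise': normaliser = 0.9·0.1000 + 0.15·0.2500 + 0.25·0.6500; P(aggressive) ≈ 0.3103, P(balanced) ≈ 0.1293, P(conservative) ≈ 0.5603
After 'raise': normaliser = 0.9·0.3103 + 0.15·0.1293 + 0.25·0.5603; P(aggressive) ≈ 0.6365, P(balanced) ≈ 0.0442, P(conservative) ≈ 0.3193
After 'fold-or-call': normaliser = 0.1·0.6365 + 0.85·0.0442 + 0.75·0.3193; P(aggressive) ≈ 0.1869, P(balanced) ≈ 0.1103, P(conservative) ≈ 0.7029
After 'fold-or-call': normaliser = 0.1·0.1869 + 0.85·0.1103 + 0.75·0.7029; P(aggressive) ≈ 0.0292, P(balanced) ≈ 0.1466, P(conservative) ≈ 0.8242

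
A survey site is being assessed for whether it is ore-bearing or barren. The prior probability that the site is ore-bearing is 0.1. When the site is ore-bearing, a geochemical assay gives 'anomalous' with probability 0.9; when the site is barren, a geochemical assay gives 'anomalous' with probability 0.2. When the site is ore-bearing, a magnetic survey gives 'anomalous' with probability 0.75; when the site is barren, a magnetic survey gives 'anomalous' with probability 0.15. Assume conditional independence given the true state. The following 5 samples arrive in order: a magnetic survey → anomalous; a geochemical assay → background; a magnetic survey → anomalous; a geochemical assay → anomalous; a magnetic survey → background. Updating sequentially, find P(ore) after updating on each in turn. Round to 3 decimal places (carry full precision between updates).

Apply Bayes' rule sequentially, carrying P(ore) forward.
After a magnetic survey='anomalous': P(ore) = 0.75·0.1000 / (0.75·0.1000 + 0.15·0.9000) ≈ 0.3571
After a geochemical assay='background': P(ore) = 0.1·0.3571 / (0.1·0.3571 + 0.8·0.6429) ≈ 0.0649
After a magnetic survey='anomalous': P(ore) = 0.75·0.0649 / (0.75·0.0649 + 0.15·0.9351) ≈ 0.2577
After a geochemical assay='anomalous': P(ore) = 0.9·0.2577 / (0.9·0.2577 + 0.2·0.7423) ≈ 0.6098
After a magnetic survey='background': P(ore) = 0.25·0.6098 / (0.25·0.6098 + 0.85·0.3902) ≈ 0.3149

0.315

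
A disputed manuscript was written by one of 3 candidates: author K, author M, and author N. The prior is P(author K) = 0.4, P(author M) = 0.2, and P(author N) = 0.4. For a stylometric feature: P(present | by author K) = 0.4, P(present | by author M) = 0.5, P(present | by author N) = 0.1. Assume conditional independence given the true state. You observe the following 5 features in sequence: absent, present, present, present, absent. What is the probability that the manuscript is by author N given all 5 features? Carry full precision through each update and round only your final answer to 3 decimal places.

Apply Bayes' rule sequentially, carrying P(author N) forward.
After 'absent': normaliser = 0.6·0.4000 + 0.5·0.2000 + 0.9·0.4000; P(author K) ≈ 0.3429, P(author M) ≈ 0.1429, P(author N) ≈ 0.5143
After 'present': normaliser = 0.4·0.3429 + 0.5·0.1429 + 0.1·0.5143; P(author K) ≈ 0.5275, P(author M) ≈ 0.2747, P(author N) ≈ 0.1978
After 'present': normaliser = 0.4·0.5275 + 0.5·0.2747 + 0.1·0.1978; P(author K) ≈ 0.5731, P(author M) ≈ 0.3731, P(author N) ≈ 0.0537
After 'present': normaliser = 0.4·0.5731 + 0.5·0.3731 + 0.1·0.0537; P(author K) ≈ 0.5443, P(author M) ≈ 0.4429, P(author N) ≈ 0.0128
After 'absent': normaliser = 0.6·0.5443 + 0.5·0.4429 + 0.9·0.0128; P(author K) ≈ 0.5837, P(author M) ≈ 0.3958, P(author N) ≈ 0.0205

0.021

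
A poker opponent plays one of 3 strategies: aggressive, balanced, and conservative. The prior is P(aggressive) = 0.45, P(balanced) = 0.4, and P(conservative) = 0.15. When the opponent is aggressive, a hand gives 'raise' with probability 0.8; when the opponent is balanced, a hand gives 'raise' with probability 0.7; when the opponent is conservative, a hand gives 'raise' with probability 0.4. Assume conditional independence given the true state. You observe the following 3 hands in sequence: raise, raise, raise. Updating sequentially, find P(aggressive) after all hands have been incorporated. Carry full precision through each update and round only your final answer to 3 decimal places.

Each posterior becomes the prior for the next update.
After 'raise': normaliser = 0.8·0.4500 + 0.7·0.4000 + 0.4·0.1500; P(aggressive) ≈ 0.5143, P(balanced) ≈ 0.4000, P(conservative) ≈ 0.0857
After 'raise': normaliser = 0.8·0.5143 + 0.7·0.4000 + 0.4·0.0857; P(aggressive) ≈ 0.5669, P(balanced) ≈ 0.3858, P(conservative) ≈ 0.0472
After 'raise': normaliser = 0.8·0.5669 + 0.7·0.3858 + 0.4·0.0472; P(aggressive) ≈ 0.6108, P(balanced) ≈ 0.3637, P(conservative) ≈ 0.0255

0.611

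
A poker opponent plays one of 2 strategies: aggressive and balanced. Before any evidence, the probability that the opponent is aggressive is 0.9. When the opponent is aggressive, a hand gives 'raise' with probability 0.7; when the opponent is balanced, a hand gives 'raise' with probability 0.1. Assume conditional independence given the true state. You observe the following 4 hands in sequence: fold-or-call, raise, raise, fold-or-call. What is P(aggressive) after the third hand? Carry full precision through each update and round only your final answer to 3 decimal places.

After 'fold-or-call': P(aggressive) = 0.3·0.9000 / (0.3·0.9000 + 0.9·0.1000) ≈ 0.7500
After 'raise': P(aggressive) = 0.7·0.7500 / (0.7·0.7500 + 0.1·0.2500) ≈ 0.9545
After 'raise': P(aggressive) = 0.7·0.9545 / (0.7·0.9545 + 0.1·0.0455) ≈ 0.9932

0.993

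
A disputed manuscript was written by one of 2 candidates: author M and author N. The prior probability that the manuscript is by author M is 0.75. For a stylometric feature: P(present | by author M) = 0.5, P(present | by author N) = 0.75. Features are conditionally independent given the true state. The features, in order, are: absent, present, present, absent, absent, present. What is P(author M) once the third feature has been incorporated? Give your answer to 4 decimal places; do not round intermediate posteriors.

After 'absent': P(author M) = 0.5·0.7500 / (0.5·0.7500 + 0.25·0.2500) ≈ 0.8571
After 'present': P(author M) = 0.5·0.8571 / (0.5·0.8571 + 0.75·0.1429) ≈ 0.8000
After 'present': P(author M) = 0.5·0.8000 / (0.5·0.8000 + 0.75·0.2000) ≈ 0.7273

0.7273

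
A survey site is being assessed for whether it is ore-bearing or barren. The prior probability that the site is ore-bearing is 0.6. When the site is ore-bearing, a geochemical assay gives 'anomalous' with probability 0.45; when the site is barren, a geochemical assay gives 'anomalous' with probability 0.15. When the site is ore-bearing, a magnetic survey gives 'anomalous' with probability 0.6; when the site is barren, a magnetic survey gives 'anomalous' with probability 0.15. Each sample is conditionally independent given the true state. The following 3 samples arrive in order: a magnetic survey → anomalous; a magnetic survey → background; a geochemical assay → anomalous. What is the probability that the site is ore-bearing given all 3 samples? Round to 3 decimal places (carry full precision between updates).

Each posterior becomes the prior for the next update.
After a magnetic survey='anomalous': P(ore) = 0.6·0.6000 / (0.6·0.6000 + 0.15·0.4000) ≈ 0.8571
After a magnetic survey='background': P(ore) = 0.4·0.8571 / (0.4·0.8571 + 0.85·0.1429) ≈ 0.7385
After a geochemical assay='anomalous': P(ore) = 0.45·0.7385 / (0.45·0.7385 + 0.15·0.2615) ≈ 0.8944

0.894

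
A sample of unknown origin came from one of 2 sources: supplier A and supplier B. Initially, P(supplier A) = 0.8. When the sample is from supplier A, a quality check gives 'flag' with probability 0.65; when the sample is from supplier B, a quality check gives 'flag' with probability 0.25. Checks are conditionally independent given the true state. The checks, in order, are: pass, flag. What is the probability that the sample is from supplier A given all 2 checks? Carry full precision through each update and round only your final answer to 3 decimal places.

0.829

After 'pass': P(supplier A) = 0.35·0.8000 / (0.35·0.8000 + 0.75·0.2000) ≈ 0.6512
After 'flag': P(supplier A) = 0.65·0.6512 / (0.65·0.6512 + 0.25·0.3488) ≈ 0.8292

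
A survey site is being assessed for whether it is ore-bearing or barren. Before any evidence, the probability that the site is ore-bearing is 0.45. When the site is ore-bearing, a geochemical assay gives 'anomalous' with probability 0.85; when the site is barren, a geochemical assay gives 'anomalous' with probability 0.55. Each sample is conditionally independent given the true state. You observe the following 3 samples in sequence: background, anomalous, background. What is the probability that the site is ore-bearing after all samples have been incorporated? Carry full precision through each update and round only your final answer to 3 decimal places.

Each posterior becomes the prior for the next update.
After 'background': P(ore) = 0.15·0.4500 / (0.15·0.4500 + 0.45·0.5500) ≈ 0.2143
After 'anomalous': P(ore) = 0.85·0.2143 / (0.85·0.2143 + 0.55·0.7857) ≈ 0.2965
After 'background': P(ore) = 0.15·0.2965 / (0.15·0.2965 + 0.45·0.7035) ≈ 0.1232

0.123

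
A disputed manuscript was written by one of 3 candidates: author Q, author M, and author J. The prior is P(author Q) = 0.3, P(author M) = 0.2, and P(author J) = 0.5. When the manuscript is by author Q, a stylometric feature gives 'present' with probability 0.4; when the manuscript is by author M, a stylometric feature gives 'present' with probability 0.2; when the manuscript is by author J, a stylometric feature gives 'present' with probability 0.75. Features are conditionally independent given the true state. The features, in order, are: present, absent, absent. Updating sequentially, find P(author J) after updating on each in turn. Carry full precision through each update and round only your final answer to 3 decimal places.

0.254

Apply Bayes' rule sequentially, carrying P(author J) forward.
After 'present': normaliser = 0.4·0.3000 + 0.2·0.2000 + 0.75·0.5000; P(author Q) ≈ 0.2243, P(author M) ≈ 0.0748, P(author J) ≈ 0.7009
After 'absent': normaliser = 0.6·0.2243 + 0.8·0.0748 + 0.25·0.7009; P(author Q) ≈ 0.3641, P(author M) ≈ 0.1618, P(author J) ≈ 0.4741
After 'absent': normaliser = 0.6·0.3641 + 0.8·0.1618 + 0.25·0.4741; P(author Q) ≈ 0.4684, P(author M) ≈ 0.2775, P(author J) ≈ 0.2541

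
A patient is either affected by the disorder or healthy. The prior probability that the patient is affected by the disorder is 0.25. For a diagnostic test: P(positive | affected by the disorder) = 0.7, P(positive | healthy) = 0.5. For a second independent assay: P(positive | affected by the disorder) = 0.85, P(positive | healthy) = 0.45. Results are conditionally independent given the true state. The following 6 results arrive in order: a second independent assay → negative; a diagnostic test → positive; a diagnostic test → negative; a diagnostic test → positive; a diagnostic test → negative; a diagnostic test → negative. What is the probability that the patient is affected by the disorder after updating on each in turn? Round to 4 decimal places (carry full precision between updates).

After a second independent assay='negative': P(affected) = 0.15·0.2500 / (0.15·0.2500 + 0.55·0.7500) ≈ 0.0833
After a diagnostic test='positive': P(affected) = 0.7·0.0833 / (0.7·0.0833 + 0.5·0.9167) ≈ 0.1129
After a diagnostic test='negative': P(affected) = 0.3·0.1129 / (0.3·0.1129 + 0.5·0.8871) ≈ 0.0709
After a diagnostic test='positive': P(affected) = 0.7·0.0709 / (0.7·0.0709 + 0.5·0.9291) ≈ 0.0966
After a diagnostic test='negative': P(affected) = 0.3·0.0966 / (0.3·0.0966 + 0.5·0.9034) ≈ 0.0603
After a diagnostic test='negative': P(affected) = 0.3·0.0603 / (0.3·0.0603 + 0.5·0.9397) ≈ 0.0371

0.0371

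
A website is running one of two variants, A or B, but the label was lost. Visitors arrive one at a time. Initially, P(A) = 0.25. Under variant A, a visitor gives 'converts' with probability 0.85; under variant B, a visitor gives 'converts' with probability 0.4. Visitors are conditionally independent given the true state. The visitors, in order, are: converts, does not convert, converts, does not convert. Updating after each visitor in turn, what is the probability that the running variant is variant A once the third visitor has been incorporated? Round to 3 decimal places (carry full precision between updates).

0.273

After 'converts': P(A) = 0.85·0.2500 / (0.85·0.2500 + 0.4·0.7500) ≈ 0.4146
After 'does not convert': P(A) = 0.15·0.4146 / (0.15·0.4146 + 0.6·0.5854) ≈ 0.1504
After 'converts': P(A) = 0.85·0.1504 / (0.85·0.1504 + 0.4·0.8496) ≈ 0.2734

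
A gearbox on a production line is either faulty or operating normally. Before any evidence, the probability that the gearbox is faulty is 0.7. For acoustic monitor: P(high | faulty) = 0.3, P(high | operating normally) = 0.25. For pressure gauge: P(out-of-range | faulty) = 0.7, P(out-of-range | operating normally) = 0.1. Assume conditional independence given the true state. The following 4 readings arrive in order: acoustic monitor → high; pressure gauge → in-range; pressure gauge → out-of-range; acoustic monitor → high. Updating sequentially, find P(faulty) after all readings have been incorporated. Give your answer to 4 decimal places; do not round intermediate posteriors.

After acoustic monitor='high': P(faulty) = 0.3·0.7000 / (0.3·0.7000 + 0.25·0.3000) ≈ 0.7368
After pressure gauge='in-range': P(faulty) = 0.3·0.7368 / (0.3·0.7368 + 0.9·0.2632) ≈ 0.4828
After pressure gauge='out-of-range': P(faulty) = 0.7·0.4828 / (0.7·0.4828 + 0.1·0.5172) ≈ 0.8673
After acoustic monitor='high': P(faulty) = 0.3·0.8673 / (0.3·0.8673 + 0.25·0.1327) ≈ 0.8869

0.8869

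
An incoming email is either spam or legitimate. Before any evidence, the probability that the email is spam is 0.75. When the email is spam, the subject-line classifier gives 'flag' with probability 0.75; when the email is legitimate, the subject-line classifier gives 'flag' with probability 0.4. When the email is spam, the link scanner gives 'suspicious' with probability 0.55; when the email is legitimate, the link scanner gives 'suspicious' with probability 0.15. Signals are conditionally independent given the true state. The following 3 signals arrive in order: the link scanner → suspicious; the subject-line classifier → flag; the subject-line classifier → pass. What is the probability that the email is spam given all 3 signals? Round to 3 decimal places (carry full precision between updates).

0.896

After the link scanner='suspicious': P(spam) = 0.55·0.7500 / (0.55·0.7500 + 0.15·0.2500) ≈ 0.9167
After the subject-line classifier='flag': P(spam) = 0.75·0.9167 / (0.75·0.9167 + 0.4·0.0833) ≈ 0.9538
After the subject-line classifier='pass': P(spam) = 0.25·0.9538 / (0.25·0.9538 + 0.6·0.0462) ≈ 0.8958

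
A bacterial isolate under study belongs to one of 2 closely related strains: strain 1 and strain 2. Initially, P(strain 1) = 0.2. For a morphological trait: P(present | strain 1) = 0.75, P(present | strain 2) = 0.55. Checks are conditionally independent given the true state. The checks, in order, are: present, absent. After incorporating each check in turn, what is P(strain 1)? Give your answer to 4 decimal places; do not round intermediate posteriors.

After 'present': P(strain 1) = 0.75·0.2000 / (0.75·0.2000 + 0.55·0.8000) ≈ 0.2542
After 'absent': P(strain 1) = 0.25·0.2542 / (0.25·0.2542 + 0.45·0.7458) ≈ 0.1592

0.1592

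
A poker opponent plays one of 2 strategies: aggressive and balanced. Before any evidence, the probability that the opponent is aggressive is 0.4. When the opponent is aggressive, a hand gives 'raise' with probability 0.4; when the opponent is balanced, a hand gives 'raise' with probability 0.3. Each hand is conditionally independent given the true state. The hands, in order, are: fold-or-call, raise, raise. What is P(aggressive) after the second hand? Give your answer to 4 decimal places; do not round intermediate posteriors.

After 'fold-or-call': P(aggressive) = 0.6·0.4000 / (0.6·0.4000 + 0.7·0.6000) ≈ 0.3636
After 'raise': P(aggressive) = 0.4·0.3636 / (0.4·0.3636 + 0.3·0.6364) ≈ 0.4324

0.4324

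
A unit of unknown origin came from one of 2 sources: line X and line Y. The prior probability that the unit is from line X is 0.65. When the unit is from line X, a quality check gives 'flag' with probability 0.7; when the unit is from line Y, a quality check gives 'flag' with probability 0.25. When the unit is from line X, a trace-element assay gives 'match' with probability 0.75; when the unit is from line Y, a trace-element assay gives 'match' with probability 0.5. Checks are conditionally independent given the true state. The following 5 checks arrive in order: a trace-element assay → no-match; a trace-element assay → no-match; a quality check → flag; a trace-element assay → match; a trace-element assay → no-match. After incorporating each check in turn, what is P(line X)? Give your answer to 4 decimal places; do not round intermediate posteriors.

After a trace-element assay='no-match': P(line X) = 0.25·0.6500 / (0.25·0.6500 + 0.5·0.3500) ≈ 0.4815
After a trace-element assay='no-match': P(line X) = 0.25·0.4815 / (0.25·0.4815 + 0.5·0.5185) ≈ 0.3171
After a quality check='flag': P(line X) = 0.7·0.3171 / (0.7·0.3171 + 0.25·0.6829) ≈ 0.5652
After a trace-element assay='match': P(line X) = 0.75·0.5652 / (0.75·0.5652 + 0.5·0.4348) ≈ 0.6610
After a trace-element assay='no-match': P(line X) = 0.25·0.6610 / (0.25·0.6610 + 0.5·0.3390) ≈ 0.4937

0.4937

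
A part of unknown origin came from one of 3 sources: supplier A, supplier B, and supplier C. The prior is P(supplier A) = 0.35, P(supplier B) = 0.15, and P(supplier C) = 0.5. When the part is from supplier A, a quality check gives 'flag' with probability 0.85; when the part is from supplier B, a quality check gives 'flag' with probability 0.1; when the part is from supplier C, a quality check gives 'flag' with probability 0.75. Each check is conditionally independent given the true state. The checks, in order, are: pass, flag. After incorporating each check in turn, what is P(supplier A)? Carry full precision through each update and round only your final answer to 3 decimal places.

After 'pass': normaliser = 0.15·0.3500 + 0.9·0.1500 + 0.25·0.5000; P(supplier A) ≈ 0.1680, P(supplier B) ≈ 0.4320, P(supplier C) ≈ 0.4000
After 'flag': normaliser = 0.85·0.1680 + 0.1·0.4320 + 0.75·0.4000; P(supplier A) ≈ 0.2938, P(supplier B) ≈ 0.0889, P(supplier C) ≈ 0.6173

0.294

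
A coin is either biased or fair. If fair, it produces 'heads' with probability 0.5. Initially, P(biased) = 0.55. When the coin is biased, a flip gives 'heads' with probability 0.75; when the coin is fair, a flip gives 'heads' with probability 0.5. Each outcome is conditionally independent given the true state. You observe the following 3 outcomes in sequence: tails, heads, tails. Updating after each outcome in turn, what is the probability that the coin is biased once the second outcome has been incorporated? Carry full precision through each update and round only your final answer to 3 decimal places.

0.478

Apply Bayes' rule sequentially, carrying P(biased) forward.
After 'tails': P(biased) = 0.25·0.5500 / (0.25·0.5500 + 0.5·0.4500) ≈ 0.3793
After 'heads': P(biased) = 0.75·0.3793 / (0.75·0.3793 + 0.5·0.6207) ≈ 0.4783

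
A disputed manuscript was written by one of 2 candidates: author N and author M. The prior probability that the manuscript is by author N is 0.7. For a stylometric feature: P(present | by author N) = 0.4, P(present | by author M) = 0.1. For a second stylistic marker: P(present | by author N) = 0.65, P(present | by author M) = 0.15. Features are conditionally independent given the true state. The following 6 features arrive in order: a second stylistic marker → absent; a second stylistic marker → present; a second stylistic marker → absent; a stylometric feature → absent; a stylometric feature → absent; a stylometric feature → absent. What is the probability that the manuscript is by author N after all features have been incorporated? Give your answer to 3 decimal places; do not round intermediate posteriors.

0.337

After a second stylistic marker='absent': P(author N) = 0.35·0.7000 / (0.35·0.7000 + 0.85·0.3000) ≈ 0.4900
After a second stylistic marker='present': P(author N) = 0.65·0.4900 / (0.65·0.4900 + 0.15·0.5100) ≈ 0.8063
After a second stylistic marker='absent': P(author N) = 0.35·0.8063 / (0.35·0.8063 + 0.85·0.1937) ≈ 0.6316
After a stylometric feature='absent': P(author N) = 0.6·0.6316 / (0.6·0.6316 + 0.9·0.3684) ≈ 0.5333
After a stylometric feature='absent': P(author N) = 0.6·0.5333 / (0.6·0.5333 + 0.9·0.4667) ≈ 0.4324
After a stylometric feature='absent': P(author N) = 0.6·0.4324 / (0.6·0.4324 + 0.9·0.5676) ≈ 0.3368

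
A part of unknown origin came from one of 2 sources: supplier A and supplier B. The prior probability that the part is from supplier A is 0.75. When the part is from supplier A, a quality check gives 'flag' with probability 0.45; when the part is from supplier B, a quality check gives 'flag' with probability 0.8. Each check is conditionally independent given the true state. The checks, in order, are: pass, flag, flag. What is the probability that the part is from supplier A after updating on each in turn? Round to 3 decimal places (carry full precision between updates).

0.723

After 'pass': P(supplier A) = 0.55·0.7500 / (0.55·0.7500 + 0.2·0.2500) ≈ 0.8919
After 'flag': P(supplier A) = 0.45·0.8919 / (0.45·0.8919 + 0.8·0.1081) ≈ 0.8227
After 'flag': P(supplier A) = 0.45·0.8227 / (0.45·0.8227 + 0.8·0.1773) ≈ 0.7230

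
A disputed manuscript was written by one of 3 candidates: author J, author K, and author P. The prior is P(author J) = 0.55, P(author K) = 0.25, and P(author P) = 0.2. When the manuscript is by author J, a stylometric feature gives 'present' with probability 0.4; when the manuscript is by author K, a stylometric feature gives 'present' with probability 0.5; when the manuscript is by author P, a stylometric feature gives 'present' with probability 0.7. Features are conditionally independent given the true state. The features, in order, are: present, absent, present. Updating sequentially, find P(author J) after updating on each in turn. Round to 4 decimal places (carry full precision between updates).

0.4654

After 'present': normaliser = 0.4·0.5500 + 0.5·0.2500 + 0.7·0.2000; P(author J) ≈ 0.4536, P(author K) ≈ 0.2577, P(author P) ≈ 0.2887
After 'absent': normaliser = 0.6·0.4536 + 0.5·0.2577 + 0.3·0.2887; P(author J) ≈ 0.5581, P(author K) ≈ 0.2643, P(author P) ≈ 0.1776
After 'present': normaliser = 0.4·0.5581 + 0.5·0.2643 + 0.7·0.1776; P(author J) ≈ 0.4654, P(author K) ≈ 0.2755, P(author P) ≈ 0.2591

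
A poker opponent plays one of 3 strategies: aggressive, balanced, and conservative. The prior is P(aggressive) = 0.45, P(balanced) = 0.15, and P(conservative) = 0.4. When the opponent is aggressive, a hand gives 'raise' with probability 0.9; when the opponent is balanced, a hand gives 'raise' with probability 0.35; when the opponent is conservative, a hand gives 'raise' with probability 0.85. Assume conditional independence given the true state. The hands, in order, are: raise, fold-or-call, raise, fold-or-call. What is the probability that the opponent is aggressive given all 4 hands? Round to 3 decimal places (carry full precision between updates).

0.204

Each posterior becomes the prior for the next update.
After 'raise': normaliser = 0.9·0.4500 + 0.35·0.1500 + 0.85·0.4000; P(aggressive) ≈ 0.5078, P(balanced) ≈ 0.0658, P(conservative) ≈ 0.4263
After 'fold-or-call': normaliser = 0.1·0.5078 + 0.65·0.0658 + 0.15·0.4263; P(aggressive) ≈ 0.3224, P(balanced) ≈ 0.2716, P(conservative) ≈ 0.4060
After 'raise': normaliser = 0.9·0.3224 + 0.35·0.2716 + 0.85·0.4060; P(aggressive) ≈ 0.3973, P(balanced) ≈ 0.1302, P(conservative) ≈ 0.4725
After 'fold-or-call': normaliser = 0.1·0.3973 + 0.65·0.1302 + 0.15·0.4725; P(aggressive) ≈ 0.2035, P(balanced) ≈ 0.4334, P(conservative) ≈ 0.3630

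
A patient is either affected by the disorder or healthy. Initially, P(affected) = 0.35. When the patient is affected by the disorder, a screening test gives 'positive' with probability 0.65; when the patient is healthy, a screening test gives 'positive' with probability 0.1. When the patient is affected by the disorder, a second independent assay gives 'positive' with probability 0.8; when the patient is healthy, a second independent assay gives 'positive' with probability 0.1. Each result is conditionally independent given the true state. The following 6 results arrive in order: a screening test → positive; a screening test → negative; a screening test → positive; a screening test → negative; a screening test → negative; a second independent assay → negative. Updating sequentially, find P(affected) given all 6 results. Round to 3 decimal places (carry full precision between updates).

0.229

After a screening test='positive': P(affected) = 0.65·0.3500 / (0.65·0.3500 + 0.1·0.6500) ≈ 0.7778
After a screening test='negative': P(affected) = 0.35·0.7778 / (0.35·0.7778 + 0.9·0.2222) ≈ 0.5765
After a screening test='positive': P(affected) = 0.65·0.5765 / (0.65·0.5765 + 0.1·0.4235) ≈ 0.8984
After a screening test='negative': P(affected) = 0.35·0.8984 / (0.35·0.8984 + 0.9·0.1016) ≈ 0.7748
After a screening test='negative': P(affected) = 0.35·0.7748 / (0.35·0.7748 + 0.9·0.2252) ≈ 0.5723
After a second independent assay='negative': P(affected) = 0.2·0.5723 / (0.2·0.5723 + 0.9·0.4277) ≈ 0.2292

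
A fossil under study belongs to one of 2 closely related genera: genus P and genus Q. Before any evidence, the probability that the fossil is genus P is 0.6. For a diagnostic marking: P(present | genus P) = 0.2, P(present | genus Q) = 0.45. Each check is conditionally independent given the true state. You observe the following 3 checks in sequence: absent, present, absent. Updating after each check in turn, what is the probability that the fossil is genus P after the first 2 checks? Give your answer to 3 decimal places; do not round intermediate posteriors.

After 'absent': P(genus P) = 0.8·0.6000 / (0.8·0.6000 + 0.55·0.4000) ≈ 0.6857
After 'present': P(genus P) = 0.2·0.6857 / (0.2·0.6857 + 0.45·0.3143) ≈ 0.4923

0.492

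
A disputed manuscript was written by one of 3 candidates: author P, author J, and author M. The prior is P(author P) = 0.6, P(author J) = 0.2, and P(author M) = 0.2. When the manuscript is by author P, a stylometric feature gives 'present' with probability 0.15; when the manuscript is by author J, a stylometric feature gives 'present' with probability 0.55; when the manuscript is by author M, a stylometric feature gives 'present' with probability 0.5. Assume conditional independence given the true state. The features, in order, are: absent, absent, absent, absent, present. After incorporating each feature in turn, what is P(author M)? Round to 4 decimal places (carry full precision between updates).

Apply Bayes' rule sequentially, carrying P(author M) forward.
After 'absent': normaliser = 0.85·0.6000 + 0.45·0.2000 + 0.5·0.2000; P(author P) ≈ 0.7286, P(author J) ≈ 0.1286, P(author M) ≈ 0.1429
After 'absent': normaliser = 0.85·0.7286 + 0.45·0.1286 + 0.5·0.1429; P(author P) ≈ 0.8273, P(author J) ≈ 0.0773, P(author M) ≈ 0.0954
After 'absent': normaliser = 0.85·0.8273 + 0.45·0.0773 + 0.5·0.0954; P(author P) ≈ 0.8950, P(author J) ≈ 0.0443, P(author M) ≈ 0.0607
After 'absent': normaliser = 0.85·0.8950 + 0.45·0.0443 + 0.5·0.0607; P(author P) ≈ 0.9380, P(author J) ≈ 0.0246, P(author M) ≈ 0.0374
After 'present': normaliser = 0.15·0.9380 + 0.55·0.0246 + 0.5·0.0374; P(author P) ≈ 0.8136, P(author J) ≈ 0.0781, P(author M) ≈ 0.1082

0.1082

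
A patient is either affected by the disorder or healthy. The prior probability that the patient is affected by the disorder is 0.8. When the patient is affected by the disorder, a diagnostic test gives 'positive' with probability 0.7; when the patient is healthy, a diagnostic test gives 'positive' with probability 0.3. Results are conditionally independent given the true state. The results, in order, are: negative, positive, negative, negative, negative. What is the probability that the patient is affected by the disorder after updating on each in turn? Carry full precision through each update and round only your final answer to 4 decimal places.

0.2395

After 'negative': P(affected) = 0.3·0.8000 / (0.3·0.8000 + 0.7·0.2000) ≈ 0.6316
After 'positive': P(affected) = 0.7·0.6316 / (0.7·0.6316 + 0.3·0.3684) ≈ 0.8000
After 'negative': P(affected) = 0.3·0.8000 / (0.3·0.8000 + 0.7·0.2000) ≈ 0.6316
After 'negative': P(affected) = 0.3·0.6316 / (0.3·0.6316 + 0.7·0.3684) ≈ 0.4235
After 'negative': P(affected) = 0.3·0.4235 / (0.3·0.4235 + 0.7·0.5765) ≈ 0.2395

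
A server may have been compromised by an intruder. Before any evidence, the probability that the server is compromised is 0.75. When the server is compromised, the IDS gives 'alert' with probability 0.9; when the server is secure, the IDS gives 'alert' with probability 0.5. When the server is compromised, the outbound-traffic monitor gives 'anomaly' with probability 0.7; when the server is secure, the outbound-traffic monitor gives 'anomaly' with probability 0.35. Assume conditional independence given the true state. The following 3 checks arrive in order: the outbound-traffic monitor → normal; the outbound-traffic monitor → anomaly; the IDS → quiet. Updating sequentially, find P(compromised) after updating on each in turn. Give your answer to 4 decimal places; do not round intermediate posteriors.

After the outbound-traffic monitor='normal': P(compromised) = 0.3·0.7500 / (0.3·0.7500 + 0.65·0.2500) ≈ 0.5806
After the outbound-traffic monitor='anomaly': P(compromised) = 0.7·0.5806 / (0.7·0.5806 + 0.35·0.4194) ≈ 0.7347
After the IDS='quiet': P(compromised) = 0.1·0.7347 / (0.1·0.7347 + 0.5·0.2653) ≈ 0.3564

0.3564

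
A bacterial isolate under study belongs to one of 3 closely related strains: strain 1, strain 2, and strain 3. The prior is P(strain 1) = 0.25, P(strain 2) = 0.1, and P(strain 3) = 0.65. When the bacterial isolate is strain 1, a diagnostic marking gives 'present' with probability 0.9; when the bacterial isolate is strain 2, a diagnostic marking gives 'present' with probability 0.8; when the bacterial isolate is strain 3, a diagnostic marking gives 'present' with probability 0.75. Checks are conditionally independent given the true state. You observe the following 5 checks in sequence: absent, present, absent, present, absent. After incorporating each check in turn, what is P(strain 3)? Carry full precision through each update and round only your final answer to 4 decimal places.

0.8888

Apply Bayes' rule sequentially, carrying P(strain 3) forward.
After 'absent': normaliser = 0.1·0.2500 + 0.2·0.1000 + 0.25·0.6500; P(strain 1) ≈ 0.1205, P(strain 2) ≈ 0.0964, P(strain 3) ≈ 0.7831
After 'present': normaliser = 0.9·0.1205 + 0.8·0.0964 + 0.75·0.7831; P(strain 1) ≈ 0.1403, P(strain 2) ≈ 0.0998, P(strain 3) ≈ 0.7599
After 'absent': normaliser = 0.1·0.1403 + 0.2·0.0998 + 0.25·0.7599; P(strain 1) ≈ 0.0626, P(strain 2) ≈ 0.0891, P(strain 3) ≈ 0.8483
After 'present': normaliser = 0.9·0.0626 + 0.8·0.0891 + 0.75·0.8483; P(strain 1) ≈ 0.0738, P(strain 2) ≈ 0.0933, P(strain 3) ≈ 0.8329
After 'absent': normaliser = 0.1·0.0738 + 0.2·0.0933 + 0.25·0.8329; P(strain 1) ≈ 0.0315, P(strain 2) ≈ 0.0797, P(strain 3) ≈ 0.8888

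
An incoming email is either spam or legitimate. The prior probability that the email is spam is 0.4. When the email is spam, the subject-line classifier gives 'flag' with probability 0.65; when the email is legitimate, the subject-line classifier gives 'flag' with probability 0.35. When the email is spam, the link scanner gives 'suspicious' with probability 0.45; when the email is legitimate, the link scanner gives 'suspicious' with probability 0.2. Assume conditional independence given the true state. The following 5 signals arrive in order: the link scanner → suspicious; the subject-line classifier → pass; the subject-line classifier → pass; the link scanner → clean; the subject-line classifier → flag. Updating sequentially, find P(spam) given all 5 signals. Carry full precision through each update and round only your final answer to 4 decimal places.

Each posterior becomes the prior for the next update.
After the link scanner='suspicious': P(spam) = 0.45·0.4000 / (0.45·0.4000 + 0.2·0.6000) ≈ 0.6000
After the subject-line classifier='pass': P(spam) = 0.35·0.6000 / (0.35·0.6000 + 0.65·0.4000) ≈ 0.4468
After the subject-line classifier='pass': P(spam) = 0.35·0.4468 / (0.35·0.4468 + 0.65·0.5532) ≈ 0.3031
After the link scanner='clean': P(spam) = 0.55·0.3031 / (0.55·0.3031 + 0.8·0.6969) ≈ 0.2302
After the subject-line classifier='flag': P(spam) = 0.65·0.2302 / (0.65·0.2302 + 0.35·0.7698) ≈ 0.3570

0.3570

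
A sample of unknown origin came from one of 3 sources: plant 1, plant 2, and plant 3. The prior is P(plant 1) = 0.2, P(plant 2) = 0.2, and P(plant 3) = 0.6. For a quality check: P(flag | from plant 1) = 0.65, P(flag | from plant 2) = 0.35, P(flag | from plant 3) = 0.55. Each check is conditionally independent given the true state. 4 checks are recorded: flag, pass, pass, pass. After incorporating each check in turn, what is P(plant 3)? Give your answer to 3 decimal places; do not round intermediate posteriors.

0.548

After 'flag': normaliser = 0.65·0.2000 + 0.35·0.2000 + 0.55·0.6000; P(plant 1) ≈ 0.2453, P(plant 2) ≈ 0.1321, P(plant 3) ≈ 0.6226
After 'pass': normaliser = 0.35·0.2453 + 0.65·0.1321 + 0.45·0.6226; P(plant 1) ≈ 0.1900, P(plant 2) ≈ 0.1900, P(plant 3) ≈ 0.6200
After 'pass': normaliser = 0.35·0.1900 + 0.65·0.1900 + 0.45·0.6200; P(plant 1) ≈ 0.1418, P(plant 2) ≈ 0.2633, P(plant 3) ≈ 0.5949
After 'pass': normaliser = 0.35·0.1418 + 0.65·0.2633 + 0.45·0.5949; P(plant 1) ≈ 0.1016, P(plant 2) ≈ 0.3504, P(plant 3) ≈ 0.5481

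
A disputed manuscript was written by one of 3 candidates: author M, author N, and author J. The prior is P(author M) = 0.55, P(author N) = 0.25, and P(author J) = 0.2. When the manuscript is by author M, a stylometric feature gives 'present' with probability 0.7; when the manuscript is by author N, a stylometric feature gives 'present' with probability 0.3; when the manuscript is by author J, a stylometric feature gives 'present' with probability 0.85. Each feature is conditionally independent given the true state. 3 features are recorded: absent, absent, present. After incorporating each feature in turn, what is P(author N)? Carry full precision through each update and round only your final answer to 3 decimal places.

After 'absent': normaliser = 0.3·0.5500 + 0.7·0.2500 + 0.15·0.2000; P(author M) ≈ 0.4459, P(author N) ≈ 0.4730, P(author J) ≈ 0.0811
After 'absent': normaliser = 0.3·0.4459 + 0.7·0.4730 + 0.15·0.0811; P(author M) ≈ 0.2805, P(author N) ≈ 0.6941, P(author J) ≈ 0.0255
After 'present': normaliser = 0.7·0.2805 + 0.3·0.6941 + 0.85·0.0255; P(author M) ≈ 0.4606, P(author N) ≈ 0.4885, P(author J) ≈ 0.0508

0.489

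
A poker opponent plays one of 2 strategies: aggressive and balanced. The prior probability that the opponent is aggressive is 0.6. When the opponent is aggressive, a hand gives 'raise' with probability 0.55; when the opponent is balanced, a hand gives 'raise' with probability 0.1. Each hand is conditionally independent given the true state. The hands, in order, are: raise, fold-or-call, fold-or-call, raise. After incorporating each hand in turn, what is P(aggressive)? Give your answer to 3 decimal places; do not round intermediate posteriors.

0.919

Each posterior becomes the prior for the next update.
After 'raise': P(aggressive) = 0.55·0.6000 / (0.55·0.6000 + 0.1·0.4000) ≈ 0.8919
After 'fold-or-call': P(aggressive) = 0.45·0.8919 / (0.45·0.8919 + 0.9·0.1081) ≈ 0.8049
After 'fold-or-call': P(aggressive) = 0.45·0.8049 / (0.45·0.8049 + 0.9·0.1951) ≈ 0.6735
After 'raise': P(aggressive) = 0.55·0.6735 / (0.55·0.6735 + 0.1·0.3265) ≈ 0.9190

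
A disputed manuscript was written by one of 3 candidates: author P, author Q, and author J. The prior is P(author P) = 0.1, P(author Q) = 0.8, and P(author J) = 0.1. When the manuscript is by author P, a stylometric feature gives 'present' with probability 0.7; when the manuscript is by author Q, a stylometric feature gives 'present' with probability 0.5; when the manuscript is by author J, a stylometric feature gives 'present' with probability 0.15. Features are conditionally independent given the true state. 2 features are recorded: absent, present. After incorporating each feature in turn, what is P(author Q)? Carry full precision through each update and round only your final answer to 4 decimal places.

After 'absent': normaliser = 0.3·0.1000 + 0.5·0.8000 + 0.85·0.1000; P(author P) ≈ 0.0583, P(author Q) ≈ 0.7767, P(author J) ≈ 0.1650
After 'present': normaliser = 0.7·0.0583 + 0.5·0.7767 + 0.15·0.1650; P(author P) ≈ 0.0898, P(author Q) ≈ 0.8556, P(author J) ≈ 0.0545

0.8556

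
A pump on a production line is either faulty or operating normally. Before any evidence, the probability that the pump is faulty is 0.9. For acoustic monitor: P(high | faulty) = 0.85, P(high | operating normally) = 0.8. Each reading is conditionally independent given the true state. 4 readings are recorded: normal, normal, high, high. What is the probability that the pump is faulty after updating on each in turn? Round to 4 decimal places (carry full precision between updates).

Apply Bayes' rule sequentially, carrying P(faulty) forward.
After 'normal': P(faulty) = 0.15·0.9000 / (0.15·0.9000 + 0.2·0.1000) ≈ 0.8710
After 'normal': P(faulty) = 0.15·0.8710 / (0.15·0.8710 + 0.2·0.1290) ≈ 0.8351
After 'high': P(faulty) = 0.85·0.8351 / (0.85·0.8351 + 0.8·0.1649) ≈ 0.8432
After 'high': P(faulty) = 0.85·0.8432 / (0.85·0.8432 + 0.8·0.1568) ≈ 0.8511

0.8511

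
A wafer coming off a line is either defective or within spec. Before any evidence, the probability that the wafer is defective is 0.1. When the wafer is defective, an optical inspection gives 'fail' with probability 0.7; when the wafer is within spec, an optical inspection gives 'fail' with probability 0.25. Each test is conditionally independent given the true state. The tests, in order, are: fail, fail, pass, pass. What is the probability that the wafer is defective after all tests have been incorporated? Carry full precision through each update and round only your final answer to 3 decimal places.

0.122

After 'fail': P(defective) = 0.7·0.1000 / (0.7·0.1000 + 0.25·0.9000) ≈ 0.2373
After 'fail': P(defective) = 0.7·0.2373 / (0.7·0.2373 + 0.25·0.7627) ≈ 0.4656
After 'pass': P(defective) = 0.3·0.4656 / (0.3·0.4656 + 0.75·0.5344) ≈ 0.2584
After 'pass': P(defective) = 0.3·0.2584 / (0.3·0.2584 + 0.75·0.7416) ≈ 0.1223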